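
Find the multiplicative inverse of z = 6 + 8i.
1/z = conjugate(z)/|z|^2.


|z|^2 = 36+64 = 100
1/z = (6 - 8i)/100

1/z = 0.0600 - 0.0800i


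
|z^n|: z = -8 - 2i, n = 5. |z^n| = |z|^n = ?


|z| = sqrt(64+4) = sqrt(68) = 8.2462
|z^5| = |z|^5 = (sqrt(68))^5 = 68^2 * sqrt(68) = 4624*sqrt(68)

|z^5| = 4624*sqrt(68) ≈ 38130.4808


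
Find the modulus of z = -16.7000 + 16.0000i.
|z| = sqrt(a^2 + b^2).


|z| = sqrt((-16.7)^2 + 16^2) = sqrt(278.89 + 256) = sqrt(534.89) = 23.1277

|z| = 23.1277


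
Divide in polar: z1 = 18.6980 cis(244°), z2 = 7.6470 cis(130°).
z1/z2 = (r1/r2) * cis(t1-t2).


r = 18.6980 / 7.6470 = 2.4451
theta = 244° - 130° = 114° = 114° (mod 360)

2.4451 cis(114°)


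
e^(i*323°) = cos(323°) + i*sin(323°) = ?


cos(323°) = 0.7986
sin(323°) = -0.6018

e^(i*323°) = 0.7986 - 0.6018i


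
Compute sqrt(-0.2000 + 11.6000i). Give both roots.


|z| = sqrt(0.04+134.56) = 11.6017
sqrt((|z|+a)/2) = sqrt((11.6017+(-0.2))/2) = sqrt(5.7009) = 2.3876
sqrt((|z|-a)/2) = sqrt((11.6017-(-0.2))/2) = sqrt(5.9009) = 2.4292

±(2.3876 + 2.4292i) i.e. 2.3876 + 2.4292i and -2.3876 - 2.4292i


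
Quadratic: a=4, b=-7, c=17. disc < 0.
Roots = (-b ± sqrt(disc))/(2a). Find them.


disc = (-7)^2 - 4*4*17 = 49 - 272 = -223
sqrt(|disc|) = sqrt(223) = 14.9332
Real part = 7/(2*4) = 0.8750
Imag part = 14.9332/(2*4) = 1.8666

0.8750 ± 1.8666i


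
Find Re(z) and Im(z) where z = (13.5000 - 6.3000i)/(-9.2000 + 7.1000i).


Multiply by conjugate: (13.5000 - 6.3000i)(-9.2000 - 7.1000i) / ((-9.2)^2 + 7.1^2)
Numerator real = 13.5*(-9.2) - (6.3)*7.1 = -168.93
Numerator imag = -6.3*(-9.2) - 13.5*7.1 = -37.89
Denominator = 135.05
Re(z) = -168.93/135.05 = -1.2509
Im(z) = -37.89/135.05 = -0.2806

Re(z) = -1.2509, Im(z) = -0.2806


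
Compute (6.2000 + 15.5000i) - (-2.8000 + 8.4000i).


Real: 6.2 + 2.8 = 9
Imag: 15.5 - 8.4 = 7.1

9.0000 + 7.1000i


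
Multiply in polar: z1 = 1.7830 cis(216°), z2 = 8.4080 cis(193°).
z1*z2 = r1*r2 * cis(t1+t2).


r = 1.7830 * 8.4080 = 14.9915
theta = 216° + 193° = 409° = 49° (mod 360)

14.9915 cis(49°)


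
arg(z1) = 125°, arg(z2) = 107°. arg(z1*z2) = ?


arg(z1*z2) = 125° + 107° = 232°
Normalized to (-180°, 180°]: -128°

-128°


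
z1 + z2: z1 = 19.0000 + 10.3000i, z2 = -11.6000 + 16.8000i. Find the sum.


Real: 19 - 11.6 = 7.4
Imag: 10.3 + 16.8 = 27.1

7.4000 + 27.1000i


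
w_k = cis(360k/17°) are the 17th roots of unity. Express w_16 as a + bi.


Angle = 360*16/17 = 338.8235°
a = cos(338.8235°) = 0.9325
b = sin(338.8235°) = -0.3612

0.9325 - 0.3612i


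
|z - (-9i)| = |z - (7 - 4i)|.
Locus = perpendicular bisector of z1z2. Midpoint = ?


Equal distances means the locus is the perpendicular bisector of z1 and z2.
Midpoint = ((0+7)/2, (-9+(-4))/2) = (3.5000, -6.5000)

Perpendicular bisector through (3.5000, -6.5000)


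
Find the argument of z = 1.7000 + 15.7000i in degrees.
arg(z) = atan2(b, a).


Re = 1.7, Im = 15.7
arg = atan2(15.7, 1.7) = 83.8201 degrees

arg(z) = 83.8201 degrees


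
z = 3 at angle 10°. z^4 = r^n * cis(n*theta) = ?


r^4 = 3^4 = 81
n*theta = 4*10° = 40° = 40° (mod 360)
a = 81*cos(40°) = 62.0496
b = 81*sin(40°) = 52.0658

81 cis(40°) = 62.0496 + 52.0658i


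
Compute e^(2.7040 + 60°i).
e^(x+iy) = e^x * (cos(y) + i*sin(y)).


e^2.7040 = 14.9394
cos(60°) = 0.5
sin(60°) = 0.866025
Real = 14.9394*0.5 = 7.4697
Imag = 14.9394*0.866025 = 12.9379

7.4697 + 12.9379i


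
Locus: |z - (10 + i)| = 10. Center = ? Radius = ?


|z - z0| = r is a circle with center z0 and radius r.
Center = (10, 1), radius = 10

Circle with center (10, 1) and radius 10


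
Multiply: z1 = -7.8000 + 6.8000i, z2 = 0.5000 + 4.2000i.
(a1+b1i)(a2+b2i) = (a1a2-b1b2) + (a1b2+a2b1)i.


Real = -7.8*0.5 - 6.8*4.2 = -3.9 - 28.56 = -32.46
Imag = -7.8*4.2 + 0.5*6.8 = -32.76 + 3.4 = -29.36

-32.4600 - 29.3600i


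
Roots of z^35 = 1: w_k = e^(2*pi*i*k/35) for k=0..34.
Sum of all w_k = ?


The sum of all 35th roots of unity is 0.
Geometric series: (1 - w^35)/(1 - w) = (1-1)/(1-w) = 0 since w^35 = 1, w ≠ 1.
Alternatively: coefficient of z^34 in z^35 - 1 is 0.

0


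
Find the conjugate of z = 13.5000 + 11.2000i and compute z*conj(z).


z_bar = 13.5000 - 11.2000i
z*z_bar = 13.5^2 + 11.2^2 = 182.25 + 125.44 = 307.69

z_bar = 13.5000 - 11.2000i, z*z_bar = 307.69


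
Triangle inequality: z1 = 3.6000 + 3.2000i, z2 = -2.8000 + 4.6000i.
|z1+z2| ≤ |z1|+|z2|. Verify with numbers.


|z1| = sqrt(3.6^2 + 3.2^2) = sqrt(23.2) = 4.8166
|z2| = sqrt((-2.8)^2 + 4.6^2) = sqrt(29) = 5.3852
z1+z2 = 0.8000 + 7.8000i
|z1+z2| = sqrt(61.48) = 7.8409
|z1|+|z2| = 4.8166 + 5.3852 = 10.2018

|z1+z2| = 7.8409 ≤ |z1|+|z2| = 10.2018 (verified)


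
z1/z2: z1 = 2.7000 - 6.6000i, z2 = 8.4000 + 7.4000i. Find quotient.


Conjugate of z2 = 8.4000 - 7.4000i
Numerator: (2.7000 - 6.6000i)(8.4000 - 7.4000i) = -26.1600 - 75.4200i
Denominator: 8.4^2 + 7.4^2 = 125.32
Result = (-26.1600 - 75.4200i)/125.32

-0.2087 - 0.6018i


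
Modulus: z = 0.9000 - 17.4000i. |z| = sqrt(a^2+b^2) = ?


|z| = sqrt(0.9^2 + (-17.4)^2) = sqrt(0.81 + 302.76) = sqrt(303.57) = 17.4233

|z| = 17.4233


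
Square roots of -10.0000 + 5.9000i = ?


|z| = sqrt(100+34.81) = 11.6108
sqrt((|z|+a)/2) = sqrt((11.6108+(-10))/2) = sqrt(0.8054) = 0.8974
sqrt((|z|-a)/2) = sqrt((11.6108-(-10))/2) = sqrt(10.8054) = 3.2872

±(0.8974 + 3.2872i) i.e. 0.8974 + 3.2872i and -0.8974 - 3.2872i


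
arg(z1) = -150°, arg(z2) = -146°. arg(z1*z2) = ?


arg(z1*z2) = -150° - 146° = -296°
Normalized to (-180°, 180°]: 64°

64°


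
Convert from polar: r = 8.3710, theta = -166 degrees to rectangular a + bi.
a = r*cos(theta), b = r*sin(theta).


a = 8.3710*cos(-166°) = 8.3710*(-0.970296) = -8.1223
b = 8.3710*sin(-166°) = 8.3710*(-0.24192) = -2.0251

-8.1223 - 2.0251i


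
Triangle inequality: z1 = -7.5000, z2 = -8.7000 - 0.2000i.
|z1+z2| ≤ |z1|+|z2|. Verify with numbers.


|z1| = sqrt((-7.5)^2 + 0^2) = sqrt(56.25) = 7.5000
|z2| = sqrt((-8.7)^2 + (-0.2)^2) = sqrt(75.73) = 8.7023
z1+z2 = -16.2000 - 0.2000i
|z1+z2| = sqrt(262.48) = 16.2012
|z1|+|z2| = 7.5000 + 8.7023 = 16.2023

|z1+z2| = 16.2012 ≤ |z1|+|z2| = 16.2023 (verified)


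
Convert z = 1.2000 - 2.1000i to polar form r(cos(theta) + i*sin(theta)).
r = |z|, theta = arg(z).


r = sqrt(1.44+4.41) = sqrt(5.85) = 2.4187
theta = atan2(-2.1, 1.2) = -60.2551 degrees

r = 2.4187, theta = -60.2551 degrees


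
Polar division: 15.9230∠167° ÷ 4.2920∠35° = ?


r = 15.9230 / 4.2920 = 3.7099
theta = 167° - 35° = 132° = 132° (mod 360)

3.7099 cis(132°)


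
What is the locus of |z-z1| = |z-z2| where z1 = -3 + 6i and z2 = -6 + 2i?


Equal distances means the locus is the perpendicular bisector of z1 and z2.
Midpoint = ((-3+(-6))/2, (6+2)/2) = (-4.5000, 4.0000)

Perpendicular bisector through (-4.5000, 4.0000)


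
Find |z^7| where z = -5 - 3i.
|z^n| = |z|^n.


|z| = sqrt(25+9) = sqrt(34) = 5.8310
|z^7| = |z|^7 = (sqrt(34))^7 = 34^3 * sqrt(34) = 39304*sqrt(34)

|z^7| = 39304*sqrt(34) ≈ 229179.7333


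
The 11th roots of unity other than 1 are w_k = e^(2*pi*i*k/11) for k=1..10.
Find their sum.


With w = e^(2*pi*i/11), all 11 of the 11th roots of unity w^0 = 1, w, ..., w^(10) sum to 0: 1 + w + ... + w^(10) = (1 - w^11)/(1 - w) = 0 since w^11 = 1, w ≠ 1.
Removing the root 1: w + w^2 + ... + w^(10) = 0 - 1 = -1

Sum = -1


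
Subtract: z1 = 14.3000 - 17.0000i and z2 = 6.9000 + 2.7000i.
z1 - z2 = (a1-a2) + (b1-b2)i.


Real: 14.3 - 6.9 = 7.4
Imag: -17 - 2.7 = -19.7

7.4000 - 19.7000i


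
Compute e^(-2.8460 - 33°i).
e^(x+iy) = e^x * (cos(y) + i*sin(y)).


e^-2.8460 = 0.0581
cos(-33°) = 0.8387
sin(-33°) = -0.5446
Real = 0.0581*0.8387 = 0.0487
Imag = 0.0581*(-0.5446) = -0.0316

0.0487 - 0.0316i


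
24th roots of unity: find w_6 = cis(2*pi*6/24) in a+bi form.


Angle = 360*6/24 = 90°
a = cos(90°) = 0
b = sin(90°) = 1.0000

0 + 1.0000i


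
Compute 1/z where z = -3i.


|z|^2 = 0+9 = 9
1/z = (0 + 3i)/9

1/z = 0 + 0.3333i


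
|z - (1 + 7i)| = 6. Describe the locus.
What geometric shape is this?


|z - z0| = r is a circle with center z0 and radius r.
Center = (1, 7), radius = 6

Circle with center (1, 7) and radius 6


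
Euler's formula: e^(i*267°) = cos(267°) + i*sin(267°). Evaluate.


cos(267°) = -0.0523
sin(267°) = -0.9986

e^(i*267°) = -0.0523 - 0.9986i


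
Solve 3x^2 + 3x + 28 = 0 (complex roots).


disc = 3^2 - 4*3*28 = 9 - 336 = -327
sqrt(|disc|) = sqrt(327) = 18.0831
Real part = -3/(2*3) = -0.5000
Imag part = 18.0831/(2*3) = 3.0139

-0.5000 ± 3.0139i


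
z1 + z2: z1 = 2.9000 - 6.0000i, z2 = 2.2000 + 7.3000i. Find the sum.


Real: 2.9 + 2.2 = 5.1
Imag: -6 + 7.3 = 1.3

5.1000 + 1.3000i


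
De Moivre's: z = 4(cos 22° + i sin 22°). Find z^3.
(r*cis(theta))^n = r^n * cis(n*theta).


r^3 = 4^3 = 64
n*theta = 3*22° = 66° = 66° (mod 360)
a = 64*cos(66°) = 26.0311
b = 64*sin(66°) = 58.4669

64 cis(66°) = 26.0311 + 58.4669i


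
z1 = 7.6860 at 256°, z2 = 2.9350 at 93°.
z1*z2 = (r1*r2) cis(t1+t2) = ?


r = 7.6860 * 2.9350 = 22.5584
theta = 256° + 93° = 349° = 349° (mod 360)

22.5584 cis(349°)


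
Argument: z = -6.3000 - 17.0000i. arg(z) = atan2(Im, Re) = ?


Re = -6.3, Im = -17
arg = atan2(-17, -6.3) = -110.3341 degrees

arg(z) = -110.3341 degrees


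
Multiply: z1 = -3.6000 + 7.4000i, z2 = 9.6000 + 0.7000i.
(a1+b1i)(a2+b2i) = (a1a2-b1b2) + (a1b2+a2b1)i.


Real = -3.6*9.6 - 7.4*0.7 = -34.56 - 5.18 = -39.74
Imag = -3.6*0.7 + 9.6*7.4 = -2.52 + 71.04 = 68.52

-39.7400 + 68.5200i


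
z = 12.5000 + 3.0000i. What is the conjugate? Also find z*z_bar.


z_bar = 12.5000 - 3.0000i
z*z_bar = 12.5^2 + 3^2 = 156.25 + 9 = 165.25

z_bar = 12.5000 - 3.0000i, z*z_bar = 165.25


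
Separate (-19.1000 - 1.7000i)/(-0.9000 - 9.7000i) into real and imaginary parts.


Multiply by conjugate: (-19.1000 - 1.7000i)(-0.9000 + 9.7000i) / ((-0.9)^2 + (-9.7)^2)
Numerator real = -19.1*(-0.9) - (1.7)*(-9.7) = 33.68
Numerator imag = -1.7*(-0.9) - (-19.1)*(-9.7) = -183.74
Denominator = 94.9
Re(z) = 33.68/94.9 = 0.3549
Im(z) = -183.74/94.9 = -1.9361

Re(z) = 0.3549, Im(z) = -1.9361


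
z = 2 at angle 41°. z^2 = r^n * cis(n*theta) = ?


r^2 = 2^2 = 4
n*theta = 2*41° = 82° = 82° (mod 360)
a = 4*cos(82°) = 0.5567
b = 4*sin(82°) = 3.9611

4 cis(82°) = 0.5567 + 3.9611i


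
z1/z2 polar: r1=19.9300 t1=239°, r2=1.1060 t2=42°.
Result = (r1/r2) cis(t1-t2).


r = 19.9300 / 1.1060 = 18.0199
theta = 239° - 42° = 197° = 197° (mod 360)

18.0199 cis(197°)


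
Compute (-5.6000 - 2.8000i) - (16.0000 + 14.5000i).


Real: -5.6 - 16 = -21.6
Imag: -2.8 - 14.5 = -17.3

-21.6000 - 17.3000i


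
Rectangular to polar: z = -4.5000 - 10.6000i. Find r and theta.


r = sqrt(20.25+112.36) = sqrt(132.61) = 11.5156
theta = atan2(-10.6, -4.5) = -113.0026 degrees

r = 11.5156, theta = -113.0026 degrees


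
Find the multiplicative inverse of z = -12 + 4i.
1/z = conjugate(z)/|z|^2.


|z|^2 = 144+16 = 160
1/z = (-12 - 4i)/160

1/z = -0.0750 - 0.0250i


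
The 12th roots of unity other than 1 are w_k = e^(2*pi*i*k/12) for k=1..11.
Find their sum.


With w = e^(2*pi*i/12), all 12 of the 12th roots of unity w^0 = 1, w, ..., w^(11) sum to 0: 1 + w + ... + w^(11) = (1 - w^12)/(1 - w) = 0 since w^12 = 1, w ≠ 1.
Removing the root 1: w + w^2 + ... + w^(11) = 0 - 1 = -1

Sum = -1


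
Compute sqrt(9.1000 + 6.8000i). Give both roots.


|z| = sqrt(82.81+46.24) = 11.3600
sqrt((|z|+a)/2) = sqrt((11.3600+9.1)/2) = sqrt(10.2300) = 3.1984
sqrt((|z|-a)/2) = sqrt((11.3600-9.1)/2) = sqrt(1.1300) = 1.0630

±(3.1984 + 1.0630i) i.e. 3.1984 + 1.0630i and -3.1984 - 1.0630i


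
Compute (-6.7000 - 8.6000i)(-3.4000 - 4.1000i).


Real = -6.7*(-3.4) - (-8.6)*(-4.1) = 22.78 - 35.26 = -12.48
Imag = -6.7*(-4.1) - (3.4)*(-8.6) = 27.47 + 29.24 = 56.71

-12.4800 + 56.7100i


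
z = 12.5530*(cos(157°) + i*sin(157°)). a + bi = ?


a = 12.5530*cos(157°) = 12.5530*(-0.920505) = -11.5551
b = 12.5530*sin(157°) = 12.5530*0.39073 = 4.9048

-11.5551 + 4.9048i


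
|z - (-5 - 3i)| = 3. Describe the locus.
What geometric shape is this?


|z - z0| = r is a circle with center z0 and radius r.
Center = (-5, -3), radius = 3

Circle with center (-5, -3) and radius 3


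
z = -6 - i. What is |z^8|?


|z| = sqrt(36+1) = sqrt(37) = 6.0828
|z^8| = |z|^8 = (sqrt(37))^8 = 37^4 = 1874161

|z^8| = 1874161


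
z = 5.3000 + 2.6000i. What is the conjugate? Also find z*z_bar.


z_bar = 5.3000 - 2.6000i
z*z_bar = 5.3^2 + 2.6^2 = 28.09 + 6.76 = 34.85

z_bar = 5.3000 - 2.6000i, z*z_bar = 34.85


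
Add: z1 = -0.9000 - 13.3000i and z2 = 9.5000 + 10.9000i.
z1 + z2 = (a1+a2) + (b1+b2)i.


Real: -0.9 + 9.5 = 8.6
Imag: -13.3 + 10.9 = -2.4

8.6000 - 2.4000i


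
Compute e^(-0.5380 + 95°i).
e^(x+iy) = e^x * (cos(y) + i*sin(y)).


e^-0.5380 = 0.5839
cos(95°) = -0.0872
sin(95°) = 0.9962
Real = 0.5839*(-0.0872) = -0.0509
Imag = 0.5839*0.9962 = 0.5817

-0.0509 + 0.5817i


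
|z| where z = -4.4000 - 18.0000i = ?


|z| = sqrt((-4.4)^2 + (-18)^2) = sqrt(19.36 + 324) = sqrt(343.36) = 18.5300

|z| = 18.5300


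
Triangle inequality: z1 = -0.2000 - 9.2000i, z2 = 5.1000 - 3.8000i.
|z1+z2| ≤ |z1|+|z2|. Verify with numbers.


|z1| = sqrt((-0.2)^2 + (-9.2)^2) = sqrt(84.68) = 9.2022
|z2| = sqrt(5.1^2 + (-3.8)^2) = sqrt(40.45) = 6.3600
z1+z2 = 4.9000 - 13.0000i
|z1+z2| = sqrt(193.01) = 13.8928
|z1|+|z2| = 9.2022 + 6.3600 = 15.5622

|z1+z2| = 13.8928 ≤ |z1|+|z2| = 15.5622 (verified)


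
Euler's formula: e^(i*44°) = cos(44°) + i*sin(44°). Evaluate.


cos(44°) = 0.7193
sin(44°) = 0.6947

e^(i*44°) = 0.7193 + 0.6947i


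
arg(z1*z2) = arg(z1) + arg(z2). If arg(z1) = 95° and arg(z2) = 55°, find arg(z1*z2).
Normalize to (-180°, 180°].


arg(z1*z2) = 95° + 55° = 150°
Normalized to (-180°, 180°]: 150°

150°


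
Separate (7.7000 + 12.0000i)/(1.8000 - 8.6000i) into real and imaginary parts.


Multiply by conjugate: (7.7000 + 12.0000i)(1.8000 + 8.6000i) / (1.8^2 + (-8.6)^2)
Numerator real = 7.7*1.8 + 12*(-8.6) = -89.34
Numerator imag = 12*1.8 - 7.7*(-8.6) = 87.82
Denominator = 77.2
Re(z) = -89.34/77.2 = -1.1573
Im(z) = 87.82/77.2 = 1.1376

Re(z) = -1.1573, Im(z) = 1.1376


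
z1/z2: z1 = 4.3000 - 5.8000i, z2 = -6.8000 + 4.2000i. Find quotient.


Conjugate of z2 = -6.8000 - 4.2000i
Numerator: (4.3000 - 5.8000i)(-6.8000 - 4.2000i) = -53.6000 + 21.3800i
Denominator: (-6.8)^2 + 4.2^2 = 63.88
Result = (-53.6000 + 21.3800i)/63.88

-0.8391 + 0.3347i


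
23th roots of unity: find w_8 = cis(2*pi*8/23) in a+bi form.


Angle = 360*8/23 = 125.2174°
a = cos(125.2174°) = -0.5767
b = sin(125.2174°) = 0.8170

-0.5767 + 0.8170i


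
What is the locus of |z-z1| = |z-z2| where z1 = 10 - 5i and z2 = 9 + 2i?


Equal distances means the locus is the perpendicular bisector of z1 and z2.
Midpoint = ((10+9)/2, (-5+2)/2) = (9.5000, -1.5000)

Perpendicular bisector through (9.5000, -1.5000)


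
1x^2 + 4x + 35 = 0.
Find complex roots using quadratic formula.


disc = 4^2 - 4*1*35 = 16 - 140 = -124
sqrt(|disc|) = sqrt(124) = 11.1355
Real part = -4/(2*1) = -2.0000
Imag part = 11.1355/(2*1) = 5.5678

-2.0000 ± 5.5678i


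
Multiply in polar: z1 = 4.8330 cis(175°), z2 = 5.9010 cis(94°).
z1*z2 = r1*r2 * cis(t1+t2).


r = 4.8330 * 5.9010 = 28.5195
theta = 175° + 94° = 269° = 269° (mod 360)

28.5195 cis(269°)


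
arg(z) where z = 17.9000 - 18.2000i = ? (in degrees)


Re = 17.9, Im = -18.2
arg = atan2(-18.2, 17.9) = -45.4761 degrees

arg(z) = -45.4761 degrees


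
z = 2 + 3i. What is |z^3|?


|z| = sqrt(4+9) = sqrt(13) = 3.6056
|z^3| = |z|^3 = (sqrt(13))^3 = 13*sqrt(13)

|z^3| = 13*sqrt(13) ≈ 46.8722


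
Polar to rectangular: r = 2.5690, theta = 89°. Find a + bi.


a = 2.5690*cos(89°) = 2.5690*0.01745 = 0.0448
b = 2.5690*sin(89°) = 2.5690*0.99985 = 2.5686

0.0448 + 2.5686i


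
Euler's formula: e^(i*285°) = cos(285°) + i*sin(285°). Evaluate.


cos(285°) = 0.2588
sin(285°) = -0.9659

e^(i*285°) = 0.2588 - 0.9659i


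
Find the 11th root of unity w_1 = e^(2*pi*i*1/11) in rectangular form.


Angle = 360*1/11 = 32.7273°
a = cos(32.7273°) = 0.8413
b = sin(32.7273°) = 0.5406

0.8413 + 0.5406i


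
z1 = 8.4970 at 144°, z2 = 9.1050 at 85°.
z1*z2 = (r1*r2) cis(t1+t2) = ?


r = 8.4970 * 9.1050 = 77.3652
theta = 144° + 85° = 229° = 229° (mod 360)

77.3652 cis(229°)


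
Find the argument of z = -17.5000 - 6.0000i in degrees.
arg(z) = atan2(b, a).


Re = -17.5, Im = -6
arg = atan2(-6, -17.5) = -161.0754 degrees

arg(z) = -161.0754 degrees


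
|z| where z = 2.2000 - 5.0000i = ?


|z| = sqrt(2.2^2 + (-5)^2) = sqrt(4.84 + 25) = sqrt(29.84) = 5.4626

|z| = 5.4626


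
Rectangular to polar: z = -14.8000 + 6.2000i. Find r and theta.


r = sqrt(219.04+38.44) = sqrt(257.48) = 16.0462
theta = atan2(6.2, -14.8) = 157.2703 degrees

r = 16.0462, theta = 157.2703 degrees


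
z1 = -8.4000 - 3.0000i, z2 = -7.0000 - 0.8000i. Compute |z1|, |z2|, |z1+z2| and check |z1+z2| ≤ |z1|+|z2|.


|z1| = sqrt((-8.4)^2 + (-3)^2) = sqrt(79.56) = 8.9196
|z2| = sqrt((-7)^2 + (-0.8)^2) = sqrt(49.64) = 7.0456
z1+z2 = -15.4000 - 3.8000i
|z1+z2| = sqrt(251.6) = 15.8619
|z1|+|z2| = 8.9196 + 7.0456 = 15.9652

|z1+z2| = 15.8619 ≤ |z1|+|z2| = 15.9652 (verified)


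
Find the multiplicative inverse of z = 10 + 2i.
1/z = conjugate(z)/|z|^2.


|z|^2 = 100+4 = 104
1/z = (10 - 2i)/104

1/z = 0.0962 - 0.0192i


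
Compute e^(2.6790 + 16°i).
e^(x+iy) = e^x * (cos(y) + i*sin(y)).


e^2.6790 = 14.5705
cos(16°) = 0.961262
sin(16°) = 0.27564
Real = 14.5705*0.961262 = 14.0061
Imag = 14.5705*0.27564 = 4.0162

14.0061 + 4.0162i


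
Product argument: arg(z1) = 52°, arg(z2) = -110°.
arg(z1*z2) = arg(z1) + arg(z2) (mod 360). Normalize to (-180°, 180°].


arg(z1*z2) = 52° - 110° = -58°
Normalized to (-180°, 180°]: -58°

-58°


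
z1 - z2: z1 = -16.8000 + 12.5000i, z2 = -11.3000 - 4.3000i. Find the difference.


Real: -16.8 + 11.3 = -5.5
Imag: 12.5 + 4.3 = 16.8

-5.5000 + 16.8000i


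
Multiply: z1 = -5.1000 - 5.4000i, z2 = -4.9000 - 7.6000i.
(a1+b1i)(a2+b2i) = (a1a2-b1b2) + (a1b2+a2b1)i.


Real = -5.1*(-4.9) - (-5.4)*(-7.6) = 24.99 - 41.04 = -16.05
Imag = -5.1*(-7.6) - (4.9)*(-5.4) = 38.76 + 26.46 = 65.22

-16.0500 + 65.2200i


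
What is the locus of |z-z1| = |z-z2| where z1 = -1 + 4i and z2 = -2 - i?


Equal distances means the locus is the perpendicular bisector of z1 and z2.
Midpoint = ((-1+(-2))/2, (4+(-1))/2) = (-1.5000, 1.5000)

Perpendicular bisector through (-1.5000, 1.5000)


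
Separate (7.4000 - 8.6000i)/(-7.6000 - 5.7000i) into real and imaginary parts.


Multiply by conjugate: (7.4000 - 8.6000i)(-7.6000 + 5.7000i) / ((-7.6)^2 + (-5.7)^2)
Numerator real = 7.4*(-7.6) - (8.6)*(-5.7) = -7.22
Numerator imag = -8.6*(-7.6) - 7.4*(-5.7) = 107.54
Denominator = 90.25
Re(z) = -7.22/90.25 = -0.0800
Im(z) = 107.54/90.25 = 1.1916

Re(z) = -0.0800, Im(z) = 1.1916


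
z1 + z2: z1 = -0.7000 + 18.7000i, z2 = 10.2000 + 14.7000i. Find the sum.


Real: -0.7 + 10.2 = 9.5
Imag: 18.7 + 14.7 = 33.4

9.5000 + 33.4000i


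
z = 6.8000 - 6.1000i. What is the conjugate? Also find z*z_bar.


z_bar = 6.8000 + 6.1000i
z*z_bar = 6.8^2 + (-6.1)^2 = 46.24 + 37.21 = 83.45

z_bar = 6.8000 + 6.1000i, z*z_bar = 83.45


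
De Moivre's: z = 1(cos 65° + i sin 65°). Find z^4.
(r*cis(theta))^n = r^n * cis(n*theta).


r^4 = 1^4 = 1
n*theta = 4*65° = 260° = 260° (mod 360)
a = 1*cos(260°) = -0.1736
b = 1*sin(260°) = -0.9848

1 cis(260°) = -0.1736 - 0.9848i


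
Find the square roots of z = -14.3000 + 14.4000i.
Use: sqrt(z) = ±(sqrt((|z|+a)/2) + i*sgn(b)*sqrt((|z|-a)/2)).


|z| = sqrt(204.49+207.36) = 20.2941
sqrt((|z|+a)/2) = sqrt((20.2941+(-14.3))/2) = sqrt(2.9970) = 1.7312
sqrt((|z|-a)/2) = sqrt((20.2941-(-14.3))/2) = sqrt(17.2970) = 4.1590

±(1.7312 + 4.1590i) i.e. 1.7312 + 4.1590i and -1.7312 - 4.1590i


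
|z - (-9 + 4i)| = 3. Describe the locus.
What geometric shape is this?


|z - z0| = r is a circle with center z0 and radius r.
Center = (-9, 4), radius = 3

Circle with center (-9, 4) and radius 3


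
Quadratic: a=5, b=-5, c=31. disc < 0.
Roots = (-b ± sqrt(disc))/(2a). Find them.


disc = (-5)^2 - 4*5*31 = 25 - 620 = -595
sqrt(|disc|) = sqrt(595) = 24.3926
Real part = 5/(2*5) = 0.5000
Imag part = 24.3926/(2*5) = 2.4393

0.5000 ± 2.4393i


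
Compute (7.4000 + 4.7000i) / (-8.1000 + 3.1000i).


Conjugate of z2 = -8.1000 - 3.1000i
Numerator: (7.4000 + 4.7000i)(-8.1000 - 3.1000i) = -45.3700 - 61.0100i
Denominator: (-8.1)^2 + 3.1^2 = 75.22
Result = (-45.3700 - 61.0100i)/75.22

-0.6032 - 0.8111i


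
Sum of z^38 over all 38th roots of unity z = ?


The roots are w_k = w^k with w = e^(2*pi*i/38), and (w^k)^38 = (w^38)^k.
So S = 1 + u + u^2 + ... + u^(37) with u = w^38.
38 = 1*38 + 0, so 38 is a multiple of 38 and u = (w^38)^1 = 1.
Every one of the 38 terms equals 1: S = 38

S = 38


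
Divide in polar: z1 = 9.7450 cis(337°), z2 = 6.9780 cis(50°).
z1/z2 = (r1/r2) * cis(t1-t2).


r = 9.7450 / 6.9780 = 1.3965
theta = 337° - 50° = 287° = 287° (mod 360)

1.3965 cis(287°)


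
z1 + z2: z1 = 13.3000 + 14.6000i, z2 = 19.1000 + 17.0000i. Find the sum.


Real: 13.3 + 19.1 = 32.4
Imag: 14.6 + 17 = 31.6

32.4000 + 31.6000i


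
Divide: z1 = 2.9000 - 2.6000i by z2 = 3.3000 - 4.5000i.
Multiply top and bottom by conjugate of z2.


Conjugate of z2 = 3.3000 + 4.5000i
Numerator: (2.9000 - 2.6000i)(3.3000 + 4.5000i) = 21.2700 + 4.4700i
Denominator: 3.3^2 + (-4.5)^2 = 31.14
Result = (21.2700 + 4.4700i)/31.14

0.6830 + 0.1435i


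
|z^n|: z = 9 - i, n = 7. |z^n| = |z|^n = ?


|z| = sqrt(81+1) = sqrt(82) = 9.0554
|z^7| = |z|^7 = (sqrt(82))^7 = 82^3 * sqrt(82) = 551368*sqrt(82)

|z^7| = 551368*sqrt(82) ≈ 4992849.5928


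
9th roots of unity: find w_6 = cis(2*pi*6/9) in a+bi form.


Angle = 360*6/9 = 240°
a = cos(240°) = -0.5000
b = sin(240°) = -0.8660

-0.5000 - 0.8660i


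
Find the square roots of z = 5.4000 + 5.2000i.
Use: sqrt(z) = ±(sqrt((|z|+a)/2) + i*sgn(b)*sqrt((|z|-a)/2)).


|z| = sqrt(29.16+27.04) = 7.4967
sqrt((|z|+a)/2) = sqrt((7.4967+5.4)/2) = sqrt(6.4483) = 2.5394
sqrt((|z|-a)/2) = sqrt((7.4967-5.4)/2) = sqrt(1.0483) = 1.0239

±(2.5394 + 1.0239i) i.e. 2.5394 + 1.0239i and -2.5394 - 1.0239i


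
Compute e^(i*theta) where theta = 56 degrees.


cos(56°) = 0.5592
sin(56°) = 0.8290

e^(i*56°) = 0.5592 + 0.8290i


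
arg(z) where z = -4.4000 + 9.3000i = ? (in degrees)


Re = -4.4, Im = 9.3
arg = atan2(9.3, -4.4) = 115.3197 degrees

arg(z) = 115.3197 degrees


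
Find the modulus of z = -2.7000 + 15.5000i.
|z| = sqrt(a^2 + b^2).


|z| = sqrt((-2.7)^2 + 15.5^2) = sqrt(7.29 + 240.25) = sqrt(247.54) = 15.7334

|z| = 15.7334


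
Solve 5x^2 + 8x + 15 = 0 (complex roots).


disc = 8^2 - 4*5*15 = 64 - 300 = -236
sqrt(|disc|) = sqrt(236) = 15.3623
Real part = -8/(2*5) = -0.8000
Imag part = 15.3623/(2*5) = 1.5362

-0.8000 ± 1.5362i


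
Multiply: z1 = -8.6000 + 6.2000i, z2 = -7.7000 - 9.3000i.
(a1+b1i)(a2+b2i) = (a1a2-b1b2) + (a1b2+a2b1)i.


Real = -8.6*(-7.7) - 6.2*(-9.3) = 66.22 - (-57.66) = 123.88
Imag = -8.6*(-9.3) - (7.7)*6.2 = 79.98 - (47.74) = 32.24

123.8800 + 32.2400i


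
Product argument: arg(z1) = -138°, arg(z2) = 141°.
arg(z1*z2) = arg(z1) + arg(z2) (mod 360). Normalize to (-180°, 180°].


arg(z1*z2) = -138° + 141° = 3°
Normalized to (-180°, 180°]: 3°

3°


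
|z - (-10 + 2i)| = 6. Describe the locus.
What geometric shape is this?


|z - z0| = r is a circle with center z0 and radius r.
Center = (-10, 2), radius = 6

Circle with center (-10, 2) and radius 6


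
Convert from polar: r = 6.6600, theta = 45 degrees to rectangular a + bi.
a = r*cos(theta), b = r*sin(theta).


a = 6.6600*cos(45°) = 6.6600*0.7071 = 4.7093
b = 6.6600*sin(45°) = 6.6600*0.7071 = 4.7093

4.7093 + 4.7093i


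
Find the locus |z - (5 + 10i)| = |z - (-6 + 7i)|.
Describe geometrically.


Equal distances means the locus is the perpendicular bisector of z1 and z2.
Midpoint = ((5+(-6))/2, (10+7)/2) = (-0.5000, 8.5000)

Perpendicular bisector through (-0.5000, 8.5000)


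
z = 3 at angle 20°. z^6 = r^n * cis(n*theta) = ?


r^6 = 3^6 = 729
n*theta = 6*20° = 120° = 120° (mod 360)
a = 729*cos(120°) = -364.5000
b = 729*sin(120°) = 631.3325

729 cis(120°) = -364.5000 + 631.3325i


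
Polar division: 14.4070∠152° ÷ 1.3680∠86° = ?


r = 14.4070 / 1.3680 = 10.5314
theta = 152° - 86° = 66° = 66° (mod 360)

10.5314 cis(66°)


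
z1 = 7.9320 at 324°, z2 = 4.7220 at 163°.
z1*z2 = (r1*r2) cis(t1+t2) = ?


r = 7.9320 * 4.7220 = 37.4549
theta = 324° + 163° = 487° = 127° (mod 360)

37.4549 cis(127°)


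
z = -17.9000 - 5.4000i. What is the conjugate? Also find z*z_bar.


z_bar = -17.9000 + 5.4000i
z*z_bar = (-17.9)^2 + (-5.4)^2 = 320.41 + 29.16 = 349.57

z_bar = -17.9000 + 5.4000i, z*z_bar = 349.57


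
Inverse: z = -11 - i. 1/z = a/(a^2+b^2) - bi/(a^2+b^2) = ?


|z|^2 = 121+1 = 122
1/z = (-11 + 1i)/122

1/z = -0.0902 + 0.0082i


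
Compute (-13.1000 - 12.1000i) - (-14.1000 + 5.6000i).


Real: -13.1 + 14.1 = 1
Imag: -12.1 - 5.6 = -17.7

1.0000 - 17.7000i


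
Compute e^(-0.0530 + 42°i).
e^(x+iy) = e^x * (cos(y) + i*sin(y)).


e^-0.0530 = 0.9484
cos(42°) = 0.7431
sin(42°) = 0.6691
Real = 0.9484*0.7431 = 0.7048
Imag = 0.9484*0.6691 = 0.6346

0.7048 + 0.6346i


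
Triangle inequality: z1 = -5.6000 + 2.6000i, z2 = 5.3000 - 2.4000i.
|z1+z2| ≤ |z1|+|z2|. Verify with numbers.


|z1| = sqrt((-5.6)^2 + 2.6^2) = sqrt(38.12) = 6.1741
|z2| = sqrt(5.3^2 + (-2.4)^2) = sqrt(33.85) = 5.8181
z1+z2 = -0.3000 + 0.2000i
|z1+z2| = sqrt(0.13) = 0.3606
|z1|+|z2| = 6.1741 + 5.8181 = 11.9922

|z1+z2| = 0.3606 ≤ |z1|+|z2| = 11.9922 (verified)


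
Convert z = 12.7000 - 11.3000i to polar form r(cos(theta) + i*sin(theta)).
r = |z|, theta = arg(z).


r = sqrt(161.29+127.69) = sqrt(288.98) = 16.9994
theta = atan2(-11.3, 12.7) = -41.6615 degrees

r = 16.9994, theta = -41.6615 degrees


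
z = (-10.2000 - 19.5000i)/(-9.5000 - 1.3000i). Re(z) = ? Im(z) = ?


Multiply by conjugate: (-10.2000 - 19.5000i)(-9.5000 + 1.3000i) / ((-9.5)^2 + (-1.3)^2)
Numerator real = -10.2*(-9.5) - (19.5)*(-1.3) = 122.25
Numerator imag = -19.5*(-9.5) - (-10.2)*(-1.3) = 171.99
Denominator = 91.94
Re(z) = 122.25/91.94 = 1.3297
Im(z) = 171.99/91.94 = 1.8707

Re(z) = 1.3297, Im(z) = 1.8707


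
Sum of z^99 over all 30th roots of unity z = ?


The roots are w_k = w^k with w = e^(2*pi*i/30), and (w^k)^99 = (w^99)^k.
So S = 1 + u + u^2 + ... + u^(29) with u = w^99.
99 = 3*30 + 9, so 99 is not a multiple of 30: u = (w^30)^3 * w^9 = w^9 ≠ 1 (w is a primitive 30th root), while u^30 = (w^30)^99 = 1.
Geometric series: S = (1 - u^30)/(1 - u) = (1 - 1)/(1 - u) = 0

S = 0


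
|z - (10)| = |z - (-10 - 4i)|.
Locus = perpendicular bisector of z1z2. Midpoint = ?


Equal distances means the locus is the perpendicular bisector of z1 and z2.
Midpoint = ((10+(-10))/2, (0+(-4))/2) = (0, -2.0000)

Perpendicular bisector through (0, -2.0000)


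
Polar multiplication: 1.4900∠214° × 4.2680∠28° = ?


r = 1.4900 * 4.2680 = 6.3593
theta = 214° + 28° = 242° = 242° (mod 360)

6.3593 cis(242°)


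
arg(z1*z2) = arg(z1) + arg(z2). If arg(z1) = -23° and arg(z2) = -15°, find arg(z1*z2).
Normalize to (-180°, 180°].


arg(z1*z2) = -23° - 15° = -38°
Normalized to (-180°, 180°]: -38°

-38°


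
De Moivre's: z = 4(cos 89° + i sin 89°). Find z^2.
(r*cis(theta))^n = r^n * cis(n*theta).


r^2 = 4^2 = 16
n*theta = 2*89° = 178° = 178° (mod 360)
a = 16*cos(178°) = -15.9903
b = 16*sin(178°) = 0.5584

16 cis(178°) = -15.9903 + 0.5584i


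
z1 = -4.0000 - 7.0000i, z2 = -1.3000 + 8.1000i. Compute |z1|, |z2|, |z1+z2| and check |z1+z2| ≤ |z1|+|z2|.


|z1| = sqrt((-4)^2 + (-7)^2) = sqrt(65) = 8.0623
|z2| = sqrt((-1.3)^2 + 8.1^2) = sqrt(67.3) = 8.2037
z1+z2 = -5.3000 + 1.1000i
|z1+z2| = sqrt(29.3) = 5.4129
|z1|+|z2| = 8.0623 + 8.2037 = 16.2660

|z1+z2| = 5.4129 ≤ |z1|+|z2| = 16.2660 (verified)


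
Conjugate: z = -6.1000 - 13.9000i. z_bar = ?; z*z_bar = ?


z_bar = -6.1000 + 13.9000i
z*z_bar = (-6.1)^2 + (-13.9)^2 = 37.21 + 193.21 = 230.42

z_bar = -6.1000 + 13.9000i, z*z_bar = 230.42


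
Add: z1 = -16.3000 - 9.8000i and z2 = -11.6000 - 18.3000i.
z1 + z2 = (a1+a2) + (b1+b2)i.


Real: -16.3 - 11.6 = -27.9
Imag: -9.8 - 18.3 = -28.1

-27.9000 - 28.1000i


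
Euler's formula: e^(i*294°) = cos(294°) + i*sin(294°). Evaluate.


cos(294°) = 0.4067
sin(294°) = -0.9135

e^(i*294°) = 0.4067 - 0.9135i


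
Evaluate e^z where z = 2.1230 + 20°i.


e^2.1230 = 8.3562
cos(20°) = 0.93969
sin(20°) = 0.34202
Real = 8.3562*0.93969 = 7.8522
Imag = 8.3562*0.34202 = 2.8580

7.8522 + 2.8580i


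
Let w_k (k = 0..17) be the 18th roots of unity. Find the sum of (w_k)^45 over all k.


The roots are w_k = w^k with w = e^(2*pi*i/18), and (w^k)^45 = (w^45)^k.
So S = 1 + u + u^2 + ... + u^(17) with u = w^45.
45 = 2*18 + 9, so 45 is not a multiple of 18: u = (w^18)^2 * w^9 = w^9 ≠ 1 (w is a primitive 18th root), while u^18 = (w^18)^45 = 1.
Geometric series: S = (1 - u^18)/(1 - u) = (1 - 1)/(1 - u) = 0

S = 0


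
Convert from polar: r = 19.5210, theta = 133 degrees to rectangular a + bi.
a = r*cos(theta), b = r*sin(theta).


a = 19.5210*cos(133°) = 19.5210*(-0.682) = -13.3133
b = 19.5210*sin(133°) = 19.5210*0.731354 = 14.2768

-13.3133 + 14.2768i


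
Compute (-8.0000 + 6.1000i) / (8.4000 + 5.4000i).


Conjugate of z2 = 8.4000 - 5.4000i
Numerator: (-8.0000 + 6.1000i)(8.4000 - 5.4000i) = -34.2600 + 94.4400i
Denominator: 8.4^2 + 5.4^2 = 99.72
Result = (-34.2600 + 94.4400i)/99.72

-0.3436 + 0.9471i


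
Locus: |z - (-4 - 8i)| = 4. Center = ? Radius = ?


|z - z0| = r is a circle with center z0 and radius r.
Center = (-4, -8), radius = 4

Circle with center (-4, -8) and radius 4


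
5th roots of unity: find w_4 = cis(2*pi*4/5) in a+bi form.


Angle = 360*4/5 = 288°
a = cos(288°) = 0.3090
b = sin(288°) = -0.9511

0.3090 - 0.9511i


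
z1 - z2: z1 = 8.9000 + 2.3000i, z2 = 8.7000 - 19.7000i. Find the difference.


Real: 8.9 - 8.7 = 0.2
Imag: 2.3 + 19.7 = 22

0.2000 + 22.0000i


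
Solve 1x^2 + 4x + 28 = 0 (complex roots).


disc = 4^2 - 4*1*28 = 16 - 112 = -96
sqrt(|disc|) = sqrt(96) = 9.7980
Real part = -4/(2*1) = -2.0000
Imag part = 9.7980/(2*1) = 4.8990

-2.0000 ± 4.8990i


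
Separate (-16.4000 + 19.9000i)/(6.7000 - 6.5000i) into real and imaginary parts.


Multiply by conjugate: (-16.4000 + 19.9000i)(6.7000 + 6.5000i) / (6.7^2 + (-6.5)^2)
Numerator real = -16.4*6.7 + 19.9*(-6.5) = -239.23
Numerator imag = 19.9*6.7 - (-16.4)*(-6.5) = 26.73
Denominator = 87.14
Re(z) = -239.23/87.14 = -2.7454
Im(z) = 26.73/87.14 = 0.3067

Re(z) = -2.7454, Im(z) = 0.3067


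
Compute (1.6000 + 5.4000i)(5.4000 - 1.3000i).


Real = 1.6*5.4 - 5.4*(-1.3) = 8.64 - (-7.02) = 15.66
Imag = 1.6*(-1.3) + 5.4*5.4 = -2.08 + 29.16 = 27.08

15.6600 + 27.0800i


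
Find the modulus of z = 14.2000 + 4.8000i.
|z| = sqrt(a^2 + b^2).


|z| = sqrt(14.2^2 + 4.8^2) = sqrt(201.64 + 23.04) = sqrt(224.68) = 14.9893

|z| = 14.9893


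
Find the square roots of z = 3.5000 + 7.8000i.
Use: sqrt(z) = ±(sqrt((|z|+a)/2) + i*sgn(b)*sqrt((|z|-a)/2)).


|z| = sqrt(12.25+60.84) = 8.5493
sqrt((|z|+a)/2) = sqrt((8.5493+3.5)/2) = sqrt(6.0246) = 2.4545
sqrt((|z|-a)/2) = sqrt((8.5493-3.5)/2) = sqrt(2.5246) = 1.5889

±(2.4545 + 1.5889i) i.e. 2.4545 + 1.5889i and -2.4545 - 1.5889i


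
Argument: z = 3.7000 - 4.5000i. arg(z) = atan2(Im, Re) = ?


Re = 3.7, Im = -4.5
arg = atan2(-4.5, 3.7) = -50.5722 degrees

arg(z) = -50.5722 degrees


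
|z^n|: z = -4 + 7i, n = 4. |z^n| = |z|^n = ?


|z| = sqrt(16+49) = sqrt(65) = 8.0623
|z^4| = |z|^4 = (sqrt(65))^4 = 65^2 = 4225

|z^4| = 4225


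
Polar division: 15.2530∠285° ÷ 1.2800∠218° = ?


r = 15.2530 / 1.2800 = 11.9164
theta = 285° - 218° = 67° = 67° (mod 360)

11.9164 cis(67°)


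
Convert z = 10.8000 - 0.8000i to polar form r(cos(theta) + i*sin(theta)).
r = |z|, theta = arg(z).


r = sqrt(116.64+0.64) = sqrt(117.28) = 10.8296
theta = atan2(-0.8, 10.8) = -4.2364 degrees

r = 10.8296, theta = -4.2364 degrees


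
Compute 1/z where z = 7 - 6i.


|z|^2 = 49+36 = 85
1/z = (7 + 6i)/85

1/z = 0.0824 + 0.0706i


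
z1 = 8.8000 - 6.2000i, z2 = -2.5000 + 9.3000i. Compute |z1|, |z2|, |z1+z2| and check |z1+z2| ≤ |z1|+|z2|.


|z1| = sqrt(8.8^2 + (-6.2)^2) = sqrt(115.88) = 10.7648
|z2| = sqrt((-2.5)^2 + 9.3^2) = sqrt(92.74) = 9.6302
z1+z2 = 6.3000 + 3.1000i
|z1+z2| = sqrt(49.3) = 7.0214
|z1|+|z2| = 10.7648 + 9.6302 = 20.3950

|z1+z2| = 7.0214 ≤ |z1|+|z2| = 20.3950 (verified)


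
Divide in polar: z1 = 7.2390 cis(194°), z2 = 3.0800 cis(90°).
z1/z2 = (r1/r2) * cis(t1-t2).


r = 7.2390 / 3.0800 = 2.3503
theta = 194° - 90° = 104° = 104° (mod 360)

2.3503 cis(104°)


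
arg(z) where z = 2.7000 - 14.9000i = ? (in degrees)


Re = 2.7, Im = -14.9
arg = atan2(-14.9, 2.7) = -79.7290 degrees

arg(z) = -79.7290 degrees


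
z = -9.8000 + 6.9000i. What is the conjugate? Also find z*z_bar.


z_bar = -9.8000 - 6.9000i
z*z_bar = (-9.8)^2 + 6.9^2 = 96.04 + 47.61 = 143.65

z_bar = -9.8000 - 6.9000i, z*z_bar = 143.65


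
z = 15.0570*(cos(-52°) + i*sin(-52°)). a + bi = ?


a = 15.0570*cos(-52°) = 15.0570*0.61566 = 9.2700
b = 15.0570*sin(-52°) = 15.0570*(-0.78801) = -11.8651

9.2700 - 11.8651i


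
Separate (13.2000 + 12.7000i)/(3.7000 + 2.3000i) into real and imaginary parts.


Multiply by conjugate: (13.2000 + 12.7000i)(3.7000 - 2.3000i) / (3.7^2 + 2.3^2)
Numerator real = 13.2*3.7 + 12.7*2.3 = 78.05
Numerator imag = 12.7*3.7 - 13.2*2.3 = 16.63
Denominator = 18.98
Re(z) = 78.05/18.98 = 4.1122
Im(z) = 16.63/18.98 = 0.8762

Re(z) = 4.1122, Im(z) = 0.8762


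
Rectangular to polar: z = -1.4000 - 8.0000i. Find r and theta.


r = sqrt(1.96+64) = sqrt(65.96) = 8.1216
theta = atan2(-8, -1.4) = -99.9262 degrees

r = 8.1216, theta = -99.9262 degrees


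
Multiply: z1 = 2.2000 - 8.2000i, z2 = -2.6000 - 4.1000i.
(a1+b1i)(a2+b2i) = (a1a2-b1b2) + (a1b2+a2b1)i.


Real = 2.2*(-2.6) - (-8.2)*(-4.1) = -5.72 - 33.62 = -39.34
Imag = 2.2*(-4.1) - (2.6)*(-8.2) = -9.02 + 21.32 = 12.3

-39.3400 + 12.3000i


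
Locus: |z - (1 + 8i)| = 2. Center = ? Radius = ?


|z - z0| = r is a circle with center z0 and radius r.
Center = (1, 8), radius = 2

Circle with center (1, 8) and radius 2


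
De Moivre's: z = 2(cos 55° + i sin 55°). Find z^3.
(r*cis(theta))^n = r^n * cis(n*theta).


r^3 = 2^3 = 8
n*theta = 3*55° = 165° = 165° (mod 360)
a = 8*cos(165°) = -7.7274
b = 8*sin(165°) = 2.0706

8 cis(165°) = -7.7274 + 2.0706i


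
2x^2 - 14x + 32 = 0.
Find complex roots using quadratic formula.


disc = (-14)^2 - 4*2*32 = 196 - 256 = -60
sqrt(|disc|) = sqrt(60) = 7.7460
Real part = 14/(2*2) = 3.5000
Imag part = 7.7460/(2*2) = 1.9365

3.5000 ± 1.9365i


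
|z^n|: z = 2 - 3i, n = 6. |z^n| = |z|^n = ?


|z| = sqrt(4+9) = sqrt(13) = 3.6056
|z^6| = |z|^6 = (sqrt(13))^6 = 13^3 = 2197

|z^6| = 2197


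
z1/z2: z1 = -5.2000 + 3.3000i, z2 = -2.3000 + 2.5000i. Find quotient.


Conjugate of z2 = -2.3000 - 2.5000i
Numerator: (-5.2000 + 3.3000i)(-2.3000 - 2.5000i) = 20.2100 + 5.4100i
Denominator: (-2.3)^2 + 2.5^2 = 11.54
Result = (20.2100 + 5.4100i)/11.54

1.7513 + 0.4688i


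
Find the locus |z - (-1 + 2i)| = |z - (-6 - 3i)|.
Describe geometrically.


Equal distances means the locus is the perpendicular bisector of z1 and z2.
Midpoint = ((-1+(-6))/2, (2+(-3))/2) = (-3.5000, -0.5000)

Perpendicular bisector through (-3.5000, -0.5000)


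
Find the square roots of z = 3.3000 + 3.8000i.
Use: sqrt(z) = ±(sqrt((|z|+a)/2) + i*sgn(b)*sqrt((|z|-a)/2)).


|z| = sqrt(10.89+14.44) = 5.0329
sqrt((|z|+a)/2) = sqrt((5.0329+3.3)/2) = sqrt(4.1664) = 2.0412
sqrt((|z|-a)/2) = sqrt((5.0329-3.3)/2) = sqrt(0.8664) = 0.9308

±(2.0412 + 0.9308i) i.e. 2.0412 + 0.9308i and -2.0412 - 0.9308i


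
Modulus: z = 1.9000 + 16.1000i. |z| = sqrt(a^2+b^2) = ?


|z| = sqrt(1.9^2 + 16.1^2) = sqrt(3.61 + 259.21) = sqrt(262.82) = 16.2117

|z| = 16.2117


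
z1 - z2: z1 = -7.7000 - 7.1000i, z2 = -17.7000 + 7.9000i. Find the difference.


Real: -7.7 + 17.7 = 10
Imag: -7.1 - 7.9 = -15

10.0000 - 15.0000i


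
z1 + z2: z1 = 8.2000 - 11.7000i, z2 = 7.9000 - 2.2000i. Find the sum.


Real: 8.2 + 7.9 = 16.1
Imag: -11.7 - 2.2 = -13.9

16.1000 - 13.9000i


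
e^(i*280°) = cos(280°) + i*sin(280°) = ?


cos(280°) = 0.1736
sin(280°) = -0.9848

e^(i*280°) = 0.1736 - 0.9848i


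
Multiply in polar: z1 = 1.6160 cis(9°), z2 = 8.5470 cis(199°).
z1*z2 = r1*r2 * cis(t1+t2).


r = 1.6160 * 8.5470 = 13.8120
theta = 9° + 199° = 208° = 208° (mod 360)

13.8120 cis(208°)


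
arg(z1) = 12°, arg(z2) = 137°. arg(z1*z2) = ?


arg(z1*z2) = 12° + 137° = 149°
Normalized to (-180°, 180°]: 149°

149°


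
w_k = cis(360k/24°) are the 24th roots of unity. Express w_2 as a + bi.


Angle = 360*2/24 = 30°
a = cos(30°) = 0.8660
b = sin(30°) = 0.5000

0.8660 + 0.5000i


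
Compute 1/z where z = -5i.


|z|^2 = 0+25 = 25
1/z = (0 + 5i)/25

1/z = 0 + 0.2000i


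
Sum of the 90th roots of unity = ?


The sum of all 90th roots of unity is 0.
Geometric series: (1 - w^90)/(1 - w) = (1-1)/(1-w) = 0 since w^90 = 1, w ≠ 1.
Alternatively: coefficient of z^89 in z^90 - 1 is 0.

0


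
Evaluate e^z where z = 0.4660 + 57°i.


e^0.4660 = 1.5936
cos(57°) = 0.5446
sin(57°) = 0.83867
Real = 1.5936*0.5446 = 0.8679
Imag = 1.5936*0.83867 = 1.3365

0.8679 + 1.3365i


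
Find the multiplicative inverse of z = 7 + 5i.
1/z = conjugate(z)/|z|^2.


|z|^2 = 49+25 = 74
1/z = (7 - 5i)/74

1/z = 0.0946 - 0.0676i


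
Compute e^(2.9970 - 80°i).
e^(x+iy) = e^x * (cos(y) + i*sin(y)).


e^2.9970 = 20.02537
cos(-80°) = 0.17365
sin(-80°) = -0.984808
Real = 20.02537*0.17365 = 3.4774
Imag = 20.02537*(-0.984808) = -19.7211

3.4774 - 19.7211i


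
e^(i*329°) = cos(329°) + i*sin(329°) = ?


cos(329°) = 0.8572
sin(329°) = -0.5150

e^(i*329°) = 0.8572 - 0.5150i


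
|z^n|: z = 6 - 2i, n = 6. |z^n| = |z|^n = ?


|z| = sqrt(36+4) = sqrt(40) = 6.3246
|z^6| = |z|^6 = (sqrt(40))^6 = 40^3 = 64000

|z^6| = 64000


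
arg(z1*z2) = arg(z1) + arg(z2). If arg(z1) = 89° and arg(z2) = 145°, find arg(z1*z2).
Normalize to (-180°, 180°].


arg(z1*z2) = 89° + 145° = 234°
Normalized to (-180°, 180°]: -126°

-126°


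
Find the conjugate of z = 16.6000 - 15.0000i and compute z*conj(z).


z_bar = 16.6000 + 15.0000i
z*z_bar = 16.6^2 + (-15)^2 = 275.56 + 225 = 500.56

z_bar = 16.6000 + 15.0000i, z*z_bar = 500.56


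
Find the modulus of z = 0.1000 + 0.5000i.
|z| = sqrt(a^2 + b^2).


|z| = sqrt(0.1^2 + 0.5^2) = sqrt(0.01 + 0.25) = sqrt(0.26) = 0.5099

|z| = 0.5099


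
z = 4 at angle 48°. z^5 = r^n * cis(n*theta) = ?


r^5 = 4^5 = 1024
n*theta = 5*48° = 240° = 240° (mod 360)
a = 1024*cos(240°) = -512.0000
b = 1024*sin(240°) = -886.8100

1024 cis(240°) = -512.0000 - 886.8100i


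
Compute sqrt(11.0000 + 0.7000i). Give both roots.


|z| = sqrt(121+0.49) = 11.0223
sqrt((|z|+a)/2) = sqrt((11.0223+11)/2) = sqrt(11.0111) = 3.3183
sqrt((|z|-a)/2) = sqrt((11.0223-11)/2) = sqrt(0.0111) = 0.1055

±(3.3183 + 0.1055i) i.e. 3.3183 + 0.1055i and -3.3183 - 0.1055i


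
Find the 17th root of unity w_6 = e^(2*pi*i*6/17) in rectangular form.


Angle = 360*6/17 = 127.0588°
a = cos(127.0588°) = -0.6026
b = sin(127.0588°) = 0.7980

-0.6026 + 0.7980i
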